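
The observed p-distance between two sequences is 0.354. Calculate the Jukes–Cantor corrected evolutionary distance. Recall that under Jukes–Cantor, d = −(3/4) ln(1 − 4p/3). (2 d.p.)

0.48

d = −(3/4) ln(1 − 4p/3) = −0.75 ln(1 − 0.472) = −0.75 ln(0.528)
  = −0.75 × (-0.638659) = 0.478994 substitutions/site.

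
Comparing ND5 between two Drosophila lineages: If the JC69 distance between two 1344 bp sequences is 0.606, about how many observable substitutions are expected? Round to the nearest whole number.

559

Invert JC69: p = (3/4)(1 − e^(−4d/3)) = 0.75 × (1 − e^(-0.808)) = 0.75 × (1 − 0.445749) = 0.415688.
Expected differing sites = pL ≈ 0.415688 × 1344 = 558.684672 ≈ 559.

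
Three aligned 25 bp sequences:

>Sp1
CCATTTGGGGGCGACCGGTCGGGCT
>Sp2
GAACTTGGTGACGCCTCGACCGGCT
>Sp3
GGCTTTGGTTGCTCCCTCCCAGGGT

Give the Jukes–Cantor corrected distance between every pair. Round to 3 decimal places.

d(Sp1,Sp2) = 0.572, d(Sp1,Sp3) = 0.766, d(Sp2,Sp3) = 0.766

Sp1–Sp2: 10/25 sites differ → p = 0.4, d = −0.75 ln(1 − 0.533333) = 0.571605 ≈ 0.572.
Sp1–Sp3: 12/25 sites differ → p = 0.48, d = −0.75 ln(1 − 0.64) = 0.766238 ≈ 0.766.
Sp2–Sp3: 12/25 sites differ → p = 0.48, d = −0.75 ln(1 − 0.64) = 0.766238 ≈ 0.766.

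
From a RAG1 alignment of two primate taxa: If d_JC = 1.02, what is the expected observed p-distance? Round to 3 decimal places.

p = (3/4)(1 − e^(−4d/3)) = 0.75 × (1 − e^(-1.36)) = 0.75 × (1 − 0.256661) = 0.557504.

0.558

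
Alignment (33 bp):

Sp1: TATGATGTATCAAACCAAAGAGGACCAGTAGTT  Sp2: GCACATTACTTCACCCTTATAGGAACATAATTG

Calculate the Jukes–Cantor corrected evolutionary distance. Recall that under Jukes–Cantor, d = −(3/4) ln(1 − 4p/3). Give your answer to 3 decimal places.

The sequences differ at 18 of 33 sites, so p = 18/33 ≈ 0.545455.
d = −(3/4) ln(1 − 4p/3) = −0.75 ln(1 − 0.727273) = −0.75 ln(0.272727)
  = −0.75 × (-1.299284) = 0.974463 substitutions/site.

0.974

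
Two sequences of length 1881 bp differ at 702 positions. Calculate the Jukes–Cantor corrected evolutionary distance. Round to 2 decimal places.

0.52

p = 702/1881 ≈ 0.373206.
d = −(3/4) ln(1 − 4p/3) = −0.75 ln(1 − 0.497608) = −0.75 ln(0.502392)
  = −0.75 × (-0.688375) = 0.516281 substitutions/site.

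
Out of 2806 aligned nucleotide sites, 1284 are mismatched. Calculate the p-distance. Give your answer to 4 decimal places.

p = 1284/2806 = 0.457590… ≈ 0.4576 (to 4 d.p.).

0.4576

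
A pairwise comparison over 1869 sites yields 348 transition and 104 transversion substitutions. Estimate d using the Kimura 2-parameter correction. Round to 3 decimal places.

P = 348/1869 ≈ 0.186196 and Q = 104/1869 ≈ 0.055645.
Under the Kimura two-parameter model, d = −½ ln(1 − 2P − Q) − ¼ ln(1 − 2Q).
1 − 2P − Q = 0.571963, giving −½ ln(0.571963) = 0.279340.
1 − 2Q = 0.88871, giving −¼ ln(0.88871) = 0.029496.
d = 0.279340 + 0.029496 = 0.308836.

0.309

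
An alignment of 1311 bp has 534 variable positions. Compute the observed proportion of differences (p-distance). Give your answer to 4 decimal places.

0.4073

p = 534/1311 = 0.407322… ≈ 0.4073 (to 4 d.p.).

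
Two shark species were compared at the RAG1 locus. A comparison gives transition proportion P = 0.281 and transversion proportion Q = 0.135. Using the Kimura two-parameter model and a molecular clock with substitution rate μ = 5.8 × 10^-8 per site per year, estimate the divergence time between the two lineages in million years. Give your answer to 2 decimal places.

Under the Kimura two-parameter model, d = −½ ln(1 − 2P − Q) − ¼ ln(1 − 2Q).
1 − 2P − Q = 0.303, giving −½ ln(0.303) = 0.597011.
1 − 2Q = 0.73, giving −¼ ln(0.73) = 0.078678.
d = 0.597011 + 0.078678 = 0.675689.
Under a molecular clock d = 2μt, so t = d/(2μ) = 0.675689 / (2 × 5.8 × 10^-8) = 5.82 million years.

5.82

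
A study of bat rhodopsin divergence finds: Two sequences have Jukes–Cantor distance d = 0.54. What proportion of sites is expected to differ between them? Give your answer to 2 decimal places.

0.38

p = (3/4)(1 − e^(−4d/3)) = 0.75 × (1 − e^(-0.72)) = 0.75 × (1 − 0.486752) = 0.384936.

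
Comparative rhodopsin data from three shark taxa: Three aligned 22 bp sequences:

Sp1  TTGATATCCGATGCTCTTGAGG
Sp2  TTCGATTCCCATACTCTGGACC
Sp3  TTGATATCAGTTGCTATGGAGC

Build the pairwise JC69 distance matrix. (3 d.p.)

d(Sp1,Sp2) = 0.591, d(Sp1,Sp3) = 0.271, d(Sp2,Sp3) = 0.699

Sp1–Sp2: 9/22 sites differ → p ≈ 0.409091, d = −0.75 ln(1 − 0.545455) = 0.591344 ≈ 0.591.
Sp1–Sp3: 5/22 sites differ → p ≈ 0.227273, d = −0.75 ln(1 − 0.303031) = 0.270761 ≈ 0.271.
Sp2–Sp3: 10/22 sites differ → p ≈ 0.454545, d = −0.75 ln(1 − 0.60606) = 0.698667 ≈ 0.699.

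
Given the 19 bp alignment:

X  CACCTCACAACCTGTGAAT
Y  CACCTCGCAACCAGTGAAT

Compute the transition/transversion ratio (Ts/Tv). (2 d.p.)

Transitions are A↔G and C↔T; transversions are all other mismatches.
Transitions: 1. Transversions: 1.
R = 1/1 = 1.00.

1.00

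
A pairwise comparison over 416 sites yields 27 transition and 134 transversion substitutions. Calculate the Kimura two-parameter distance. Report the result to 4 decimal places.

0.5590

P = 27/416 ≈ 0.064904 and Q = 134/416 ≈ 0.322115.
Under the Kimura two-parameter model, d = −½ ln(1 − 2P − Q) − ¼ ln(1 − 2Q).
1 − 2P − Q = 0.548077, giving −½ ln(0.548077) = 0.300670.
1 − 2Q = 0.35577, giving −¼ ln(0.35577) = 0.258368.
d = 0.300670 + 0.258368 = 0.559038.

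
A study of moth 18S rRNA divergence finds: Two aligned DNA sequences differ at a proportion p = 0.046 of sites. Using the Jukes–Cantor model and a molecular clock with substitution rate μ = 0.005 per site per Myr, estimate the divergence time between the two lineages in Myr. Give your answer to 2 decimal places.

d = −(3/4) ln(1 − 4p/3) = −0.75 ln(1 − 0.061333) = −0.75 ln(0.938667)
  = −0.75 × (-0.063294) = 0.047471 substitutions/site.
Under a molecular clock d = 2μt, so t = d/(2μ) = 0.047471 / (2 × 0.005) = 4.75 Myr.

4.75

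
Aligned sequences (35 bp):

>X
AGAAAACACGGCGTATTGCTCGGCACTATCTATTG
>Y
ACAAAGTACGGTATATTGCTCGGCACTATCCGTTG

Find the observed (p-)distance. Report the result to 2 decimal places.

0.20

The sequences differ at 7 of 35 positions (sites 2, 6, 7, 12, 13, 31, 32).
p = 7/35 = 0.20.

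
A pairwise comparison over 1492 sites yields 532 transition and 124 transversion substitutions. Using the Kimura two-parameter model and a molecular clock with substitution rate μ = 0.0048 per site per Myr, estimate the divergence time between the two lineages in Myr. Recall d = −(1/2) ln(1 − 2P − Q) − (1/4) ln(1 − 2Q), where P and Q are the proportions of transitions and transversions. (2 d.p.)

P = 532/1492 ≈ 0.356568 and Q = 124/1492 ≈ 0.08311.
Under the Kimura two-parameter model, d = −½ ln(1 − 2P − Q) − ¼ ln(1 − 2Q).
1 − 2P − Q = 0.203754, giving −½ ln(0.203754) = 0.795421.
1 − 2Q = 0.83378, giving −¼ ln(0.83378) = 0.045446.
d = 0.795421 + 0.045446 = 0.840867.
Under a molecular clock d = 2μt, so t = d/(2μ) = 0.840867 / (2 × 0.0048) = 87.59 Myr.

87.59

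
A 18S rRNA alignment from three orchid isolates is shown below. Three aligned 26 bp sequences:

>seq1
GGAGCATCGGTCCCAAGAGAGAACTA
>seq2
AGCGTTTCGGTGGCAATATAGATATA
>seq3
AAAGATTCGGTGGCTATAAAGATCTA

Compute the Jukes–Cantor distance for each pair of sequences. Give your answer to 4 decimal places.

d(seq1,seq2) = 0.5393, d(seq1,seq3) = 0.5393, d(seq2,seq3) = 0.2758

seq1–seq2: 10/26 sites differ → p ≈ 0.384615, d = −0.75 ln(1 − 0.51282) = 0.539341 ≈ 0.5393.
seq1–seq3: 10/26 sites differ → p ≈ 0.384615, d = −0.75 ln(1 − 0.51282) = 0.539341 ≈ 0.5393.
seq2–seq3: 6/26 sites differ → p ≈ 0.230769, d = −0.75 ln(1 − 0.307692) = 0.275793 ≈ 0.2758.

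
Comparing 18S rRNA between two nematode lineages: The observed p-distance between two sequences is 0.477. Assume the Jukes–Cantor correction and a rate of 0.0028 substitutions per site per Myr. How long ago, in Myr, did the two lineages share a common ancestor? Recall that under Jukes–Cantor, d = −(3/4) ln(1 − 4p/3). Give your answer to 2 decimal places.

d = −(3/4) ln(1 − 4p/3) = −0.75 ln(1 − 0.636) = −0.75 ln(0.364)
  = −0.75 × (-1.010601) = 0.757951 substitutions/site.
Under a molecular clock d = 2μt, so t = d/(2μ) = 0.757951 / (2 × 0.0028) = 135.35 Myr.

135.35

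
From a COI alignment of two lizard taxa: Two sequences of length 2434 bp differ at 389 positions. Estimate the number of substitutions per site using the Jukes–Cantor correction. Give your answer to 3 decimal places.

p = 389/2434 ≈ 0.159819.
d = −(3/4) ln(1 − 4p/3) = −0.75 ln(1 − 0.213092) = −0.75 ln(0.786908)
  = −0.75 × (-0.239644) = 0.179733 substitutions/site.

0.180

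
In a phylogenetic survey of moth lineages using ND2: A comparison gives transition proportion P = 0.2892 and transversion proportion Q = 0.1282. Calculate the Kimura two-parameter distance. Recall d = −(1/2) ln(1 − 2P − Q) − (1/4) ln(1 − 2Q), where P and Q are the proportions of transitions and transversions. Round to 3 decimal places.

0.687

Under the Kimura two-parameter model, d = −½ ln(1 − 2P − Q) − ¼ ln(1 − 2Q).
1 − 2P − Q = 0.2934, giving −½ ln(0.2934) = 0.613109.
1 − 2Q = 0.7436, giving −¼ ln(0.7436) = 0.074063.
d = 0.613109 + 0.074063 = 0.687172.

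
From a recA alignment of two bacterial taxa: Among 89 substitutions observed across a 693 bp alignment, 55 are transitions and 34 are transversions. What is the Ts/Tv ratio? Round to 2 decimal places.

R = 55/34 = 1.617647… ≈ 1.62 (to 2 d.p.).

1.62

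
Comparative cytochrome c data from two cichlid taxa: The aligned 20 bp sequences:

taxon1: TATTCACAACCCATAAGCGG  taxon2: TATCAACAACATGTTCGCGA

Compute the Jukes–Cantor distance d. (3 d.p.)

The sequences differ at 8 of 20 sites (4, 5, 11, 12, 13, 15, 16, 20), so p = 8/20 = 0.4.
d = −(3/4) ln(1 − 4p/3) = −0.75 ln(1 − 0.533333) = −0.75 ln(0.466667)
  = −0.75 × (-0.762139) = 0.571604 substitutions/site.

0.572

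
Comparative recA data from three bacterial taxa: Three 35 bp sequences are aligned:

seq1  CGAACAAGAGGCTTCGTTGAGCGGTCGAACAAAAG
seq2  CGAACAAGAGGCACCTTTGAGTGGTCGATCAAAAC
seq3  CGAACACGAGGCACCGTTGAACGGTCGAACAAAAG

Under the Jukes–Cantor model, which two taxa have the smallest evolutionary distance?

seq1 and seq3

seq1–seq2: 6/35 differ, p = 0.171, d = 0.195.
seq1–seq3: 4/35 differ, p = 0.114, d = 0.124.
seq2–seq3: 6/35 differ, p = 0.171, d = 0.195.
The smallest distance is between seq1 and seq3.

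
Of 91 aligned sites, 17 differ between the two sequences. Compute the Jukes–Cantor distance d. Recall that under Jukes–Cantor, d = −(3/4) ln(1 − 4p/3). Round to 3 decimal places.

0.215

p = 17/91 ≈ 0.186813.
d = −(3/4) ln(1 − 4p/3) = −0.75 ln(1 − 0.249084) = −0.75 ln(0.750916)
  = −0.75 × (-0.286461) = 0.214846 substitutions/site.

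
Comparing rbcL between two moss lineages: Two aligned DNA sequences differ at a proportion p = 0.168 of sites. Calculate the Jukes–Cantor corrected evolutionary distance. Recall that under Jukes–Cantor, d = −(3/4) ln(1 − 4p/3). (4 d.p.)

0.1902

d = −(3/4) ln(1 − 4p/3) = −0.75 ln(1 − 0.224) = −0.75 ln(0.776)
  = −0.75 × (-0.253603) = 0.190202 substitutions/site.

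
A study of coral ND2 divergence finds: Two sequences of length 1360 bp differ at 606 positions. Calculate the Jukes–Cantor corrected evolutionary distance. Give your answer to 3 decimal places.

p = 606/1360 ≈ 0.445588.
d = −(3/4) ln(1 − 4p/3) = −0.75 ln(1 − 0.594117) = −0.75 ln(0.405883)
  = −0.75 × (-0.901690) = 0.676268 substitutions/site.

0.676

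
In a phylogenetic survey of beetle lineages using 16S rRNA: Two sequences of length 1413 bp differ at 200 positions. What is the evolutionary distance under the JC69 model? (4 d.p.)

0.1569

p = 200/1413 ≈ 0.141543.
d = −(3/4) ln(1 − 4p/3) = −0.75 ln(1 − 0.188724) = −0.75 ln(0.811276)
  = −0.75 × (-0.209147) = 0.156860 substitutions/site.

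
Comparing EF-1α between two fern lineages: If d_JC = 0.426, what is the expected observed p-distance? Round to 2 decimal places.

p = (3/4)(1 − e^(−4d/3)) = 0.75 × (1 − e^(-0.568)) = 0.75 × (1 − 0.566658) = 0.325007.

0.33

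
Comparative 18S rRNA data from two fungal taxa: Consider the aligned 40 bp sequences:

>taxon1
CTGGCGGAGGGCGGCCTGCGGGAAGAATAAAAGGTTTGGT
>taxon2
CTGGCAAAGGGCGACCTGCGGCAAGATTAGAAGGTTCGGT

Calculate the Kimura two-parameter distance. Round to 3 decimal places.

Of 40 sites, 5 differences are transitions and 2 are transversions, so P = 5/40 = 0.125 and Q = 2/40 = 0.05.
Under the Kimura two-parameter model, d = −½ ln(1 − 2P − Q) − ¼ ln(1 − 2Q).
1 − 2P − Q = 0.7, giving −½ ln(0.7) = 0.178337.
1 − 2Q = 0.9, giving −¼ ln(0.9) = 0.026340.
d = 0.178337 + 0.026340 = 0.204677.

0.205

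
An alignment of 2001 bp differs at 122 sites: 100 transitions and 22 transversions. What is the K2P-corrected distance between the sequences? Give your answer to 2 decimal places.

P = 100/2001 ≈ 0.049975 and Q = 22/2001 ≈ 0.010995.
Under the Kimura two-parameter model, d = −½ ln(1 − 2P − Q) − ¼ ln(1 − 2Q).
1 − 2P − Q = 0.889055, giving −½ ln(0.889055) = 0.058798.
1 − 2Q = 0.97801, giving −¼ ln(0.97801) = 0.005559.
d = 0.058798 + 0.005559 = 0.064357.

0.06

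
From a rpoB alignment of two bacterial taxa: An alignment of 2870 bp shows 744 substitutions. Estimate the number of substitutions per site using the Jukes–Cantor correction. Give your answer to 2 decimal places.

0.32

p = 744/2870 ≈ 0.259233.
d = −(3/4) ln(1 − 4p/3) = −0.75 ln(1 − 0.345644) = −0.75 ln(0.654356)
  = −0.75 × (-0.424104) = 0.318078 substitutions/site.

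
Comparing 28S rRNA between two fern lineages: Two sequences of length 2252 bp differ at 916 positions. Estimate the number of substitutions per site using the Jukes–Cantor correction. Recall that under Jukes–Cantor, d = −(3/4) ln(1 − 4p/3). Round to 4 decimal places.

0.5862

p = 916/2252 ≈ 0.40675.
d = −(3/4) ln(1 − 4p/3) = −0.75 ln(1 − 0.542333) = −0.75 ln(0.457667)
  = −0.75 × (-0.781613) = 0.586210 substitutions/site.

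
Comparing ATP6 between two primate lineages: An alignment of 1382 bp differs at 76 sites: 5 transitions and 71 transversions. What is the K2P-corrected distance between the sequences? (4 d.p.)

0.0573

P = 5/1382 ≈ 0.003618 and Q = 71/1382 ≈ 0.051375.
Under the Kimura two-parameter model, d = −½ ln(1 − 2P − Q) − ¼ ln(1 − 2Q).
1 − 2P − Q = 0.941389, giving −½ ln(0.941389) = 0.030199.
1 − 2Q = 0.89725, giving −¼ ln(0.89725) = 0.027105.
d = 0.030199 + 0.027105 = 0.057304.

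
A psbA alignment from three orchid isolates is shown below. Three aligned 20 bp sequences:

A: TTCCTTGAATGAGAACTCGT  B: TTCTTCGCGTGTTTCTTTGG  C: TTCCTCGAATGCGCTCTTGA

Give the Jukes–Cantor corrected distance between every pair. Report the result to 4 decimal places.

d(A,B) = 0.9913, d(A,C) = 0.3831, d(B,C) = 0.6872

A–B: 11/20 sites differ → p = 0.55, d = −0.75 ln(1 − 0.733333) = 0.991316 ≈ 0.9913.
A–C: 6/20 sites differ → p = 0.3, d = −0.75 ln(1 − 0.4) = 0.383119 ≈ 0.3831.
B–C: 9/20 sites differ → p = 0.45, d = −0.75 ln(1 − 0.6) = 0.687218 ≈ 0.6872.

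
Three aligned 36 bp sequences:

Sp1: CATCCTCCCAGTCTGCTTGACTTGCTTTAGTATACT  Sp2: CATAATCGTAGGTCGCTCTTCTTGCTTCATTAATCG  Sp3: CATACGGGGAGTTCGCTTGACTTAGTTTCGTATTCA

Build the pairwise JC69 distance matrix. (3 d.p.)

Sp1–Sp2: 15/36 sites differ → p ≈ 0.416667, d = −0.75 ln(1 − 0.555556) = 0.608198 ≈ 0.608.
Sp1–Sp3: 12/36 sites differ → p ≈ 0.333333, d = −0.75 ln(1 − 0.444444) = 0.440839 ≈ 0.441.
Sp2–Sp3: 15/36 sites differ → p ≈ 0.416667, d = −0.75 ln(1 − 0.555556) = 0.608198 ≈ 0.608.

d(Sp1,Sp2) = 0.608, d(Sp1,Sp3) = 0.441, d(Sp2,Sp3) = 0.608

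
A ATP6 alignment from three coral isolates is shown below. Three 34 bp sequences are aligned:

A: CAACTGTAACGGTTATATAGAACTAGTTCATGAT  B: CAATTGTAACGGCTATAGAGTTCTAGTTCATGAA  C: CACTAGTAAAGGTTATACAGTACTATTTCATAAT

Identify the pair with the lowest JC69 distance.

A–B: 6/34 differ, p = 0.176, d = 0.201.
A–C: 8/34 differ, p = 0.235, d = 0.282.
B–C: 9/34 differ, p = 0.265, d = 0.326.
The smallest distance is between A and B.

A and B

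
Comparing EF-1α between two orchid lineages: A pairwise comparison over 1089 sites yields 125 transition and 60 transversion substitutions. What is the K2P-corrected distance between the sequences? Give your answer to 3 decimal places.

0.197

P = 125/1089 ≈ 0.114784 and Q = 60/1089 ≈ 0.055096.
Under the Kimura two-parameter model, d = −½ ln(1 − 2P − Q) − ¼ ln(1 − 2Q).
1 − 2P − Q = 0.715336, giving −½ ln(0.715336) = 0.167501.
1 − 2Q = 0.889808, giving −¼ ln(0.889808) = 0.029187.
d = 0.167501 + 0.029187 = 0.196688.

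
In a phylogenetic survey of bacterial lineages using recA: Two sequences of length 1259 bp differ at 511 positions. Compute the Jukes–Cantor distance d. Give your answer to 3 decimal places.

0.584

p = 511/1259 ≈ 0.405878.
d = −(3/4) ln(1 − 4p/3) = −0.75 ln(1 − 0.541171) = −0.75 ln(0.458829)
  = −0.75 × (-0.779078) = 0.584309 substitutions/site.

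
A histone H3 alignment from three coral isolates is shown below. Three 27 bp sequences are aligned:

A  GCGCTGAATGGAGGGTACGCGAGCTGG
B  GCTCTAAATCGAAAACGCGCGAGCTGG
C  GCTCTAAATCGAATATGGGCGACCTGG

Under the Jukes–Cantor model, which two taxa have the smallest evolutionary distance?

B and C

A–B: 8/27 differ, p = 0.296, d = 0.377.
A–C: 9/27 differ, p = 0.333, d = 0.441.
B–C: 4/27 differ, p = 0.148, d = 0.165.
The smallest distance is between B and C.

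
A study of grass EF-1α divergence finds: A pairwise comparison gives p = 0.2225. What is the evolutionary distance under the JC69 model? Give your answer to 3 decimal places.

d = −(3/4) ln(1 − 4p/3) = −0.75 ln(1 − 0.296667) = −0.75 ln(0.703333)
  = −0.75 × (-0.351925) = 0.263944 substitutions/site.

0.264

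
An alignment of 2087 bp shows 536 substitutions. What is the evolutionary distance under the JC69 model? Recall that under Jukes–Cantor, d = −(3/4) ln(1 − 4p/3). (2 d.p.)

0.31

p = 536/2087 ≈ 0.256828.
d = −(3/4) ln(1 − 4p/3) = −0.75 ln(1 − 0.342437) = −0.75 ln(0.657563)
  = −0.75 × (-0.419215) = 0.314411 substitutions/site.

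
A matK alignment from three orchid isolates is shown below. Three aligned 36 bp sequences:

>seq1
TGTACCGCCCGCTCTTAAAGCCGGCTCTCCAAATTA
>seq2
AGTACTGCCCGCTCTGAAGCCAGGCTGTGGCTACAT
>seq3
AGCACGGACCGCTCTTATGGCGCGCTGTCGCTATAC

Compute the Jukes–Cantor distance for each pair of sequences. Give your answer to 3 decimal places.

d(seq1,seq2) = 0.548, d(seq1,seq3) = 0.548, d(seq2,seq3) = 0.392

seq1–seq2: 14/36 sites differ → p ≈ 0.388889, d = −0.75 ln(1 − 0.518519) = 0.548166 ≈ 0.548.
seq1–seq3: 14/36 sites differ → p ≈ 0.388889, d = −0.75 ln(1 − 0.518519) = 0.548166 ≈ 0.548.
seq2–seq3: 11/36 sites differ → p ≈ 0.305556, d = −0.75 ln(1 − 0.407408) = 0.392437 ≈ 0.392.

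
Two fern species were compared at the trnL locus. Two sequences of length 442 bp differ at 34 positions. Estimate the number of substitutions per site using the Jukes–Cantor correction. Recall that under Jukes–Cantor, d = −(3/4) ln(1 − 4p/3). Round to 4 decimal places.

0.0812

p = 34/442 ≈ 0.076923.
d = −(3/4) ln(1 − 4p/3) = −0.75 ln(1 − 0.102564) = −0.75 ln(0.897436)
  = −0.75 × (-0.108213) = 0.081160 substitutions/site.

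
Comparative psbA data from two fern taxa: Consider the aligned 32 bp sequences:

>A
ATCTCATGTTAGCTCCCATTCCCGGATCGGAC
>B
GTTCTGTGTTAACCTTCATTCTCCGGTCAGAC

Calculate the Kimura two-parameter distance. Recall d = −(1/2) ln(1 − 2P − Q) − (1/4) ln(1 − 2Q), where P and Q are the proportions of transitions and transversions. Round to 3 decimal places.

0.776

Of 32 sites, 12 differences are transitions and 1 are transversions, so P = 12/32 = 0.375 and Q = 1/32 = 0.03125.
Under the Kimura two-parameter model, d = −½ ln(1 − 2P − Q) − ¼ ln(1 − 2Q).
1 − 2P − Q = 0.21875, giving −½ ln(0.21875) = 0.759913.
1 − 2Q = 0.9375, giving −¼ ln(0.9375) = 0.016135.
d = 0.759913 + 0.016135 = 0.776048.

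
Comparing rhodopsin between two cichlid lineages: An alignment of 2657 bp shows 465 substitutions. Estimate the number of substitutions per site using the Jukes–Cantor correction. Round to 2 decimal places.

p = 465/2657 ≈ 0.175009.
d = −(3/4) ln(1 − 4p/3) = −0.75 ln(1 − 0.233345) = −0.75 ln(0.766655)
  = −0.75 × (-0.265718) = 0.199289 substitutions/site.

0.20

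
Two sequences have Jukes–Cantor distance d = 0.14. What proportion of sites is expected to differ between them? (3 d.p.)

0.128

p = (3/4)(1 − e^(−4d/3)) = 0.75 × (1 − e^(-0.186667)) = 0.75 × (1 − 0.829720) = 0.127710.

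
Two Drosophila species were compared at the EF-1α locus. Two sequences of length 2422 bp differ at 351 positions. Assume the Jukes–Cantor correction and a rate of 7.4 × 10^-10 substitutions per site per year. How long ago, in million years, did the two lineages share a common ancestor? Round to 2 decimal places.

p = 351/2422 ≈ 0.144922.
d = −(3/4) ln(1 − 4p/3) = −0.75 ln(1 − 0.193229) = −0.75 ln(0.806771)
  = −0.75 × (-0.214715) = 0.161036 substitutions/site.
Under a molecular clock d = 2μt, so t = d/(2μ) = 0.161036 / (2 × 7.4 × 10^-10) = 108.81 million years.

108.81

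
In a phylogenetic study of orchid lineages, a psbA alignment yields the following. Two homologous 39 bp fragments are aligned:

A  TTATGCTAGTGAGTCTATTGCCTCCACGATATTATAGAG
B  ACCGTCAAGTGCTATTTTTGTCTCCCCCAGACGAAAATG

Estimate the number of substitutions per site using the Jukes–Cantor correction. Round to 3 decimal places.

The sequences differ at 20 of 39 sites, so p = 20/39 ≈ 0.512821.
d = −(3/4) ln(1 − 4p/3) = −0.75 ln(1 − 0.683761) = −0.75 ln(0.316239)
  = −0.75 × (-1.151257) = 0.863443 substitutions/site.

0.863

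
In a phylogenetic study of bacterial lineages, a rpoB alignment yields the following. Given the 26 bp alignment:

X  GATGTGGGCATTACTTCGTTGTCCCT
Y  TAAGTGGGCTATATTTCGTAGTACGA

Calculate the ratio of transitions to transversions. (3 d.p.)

0.125

Transitions are A↔G and C↔T; transversions are all other mismatches.
Transitions: 1. Transversions: 8.
R = 1/8 = 0.125.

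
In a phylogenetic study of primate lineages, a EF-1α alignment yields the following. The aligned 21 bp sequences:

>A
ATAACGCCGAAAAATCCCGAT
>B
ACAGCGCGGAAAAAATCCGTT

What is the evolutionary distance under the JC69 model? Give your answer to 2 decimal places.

0.36

The sequences differ at 6 of 21 sites (2, 4, 8, 15, 16, 20), so p = 6/21 ≈ 0.285714.
d = −(3/4) ln(1 − 4p/3) = −0.75 ln(1 − 0.380952) = −0.75 ln(0.619048)
  = −0.75 × (-0.479572) = 0.359679 substitutions/site.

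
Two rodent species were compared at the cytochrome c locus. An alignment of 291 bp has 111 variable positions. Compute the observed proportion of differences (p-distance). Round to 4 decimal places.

p = 111/291 = 0.381443… ≈ 0.3814 (to 4 d.p.).

0.3814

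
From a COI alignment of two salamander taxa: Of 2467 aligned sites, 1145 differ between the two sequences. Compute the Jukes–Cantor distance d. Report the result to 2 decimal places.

p = 1145/2467 ≈ 0.464126.
d = −(3/4) ln(1 − 4p/3) = −0.75 ln(1 − 0.618835) = −0.75 ln(0.381165)
  = −0.75 × (-0.964523) = 0.723392 substitutions/site.

0.72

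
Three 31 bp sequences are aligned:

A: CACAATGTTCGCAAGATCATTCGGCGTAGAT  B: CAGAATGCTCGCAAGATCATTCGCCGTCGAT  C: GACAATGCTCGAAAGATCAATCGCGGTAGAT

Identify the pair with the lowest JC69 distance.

A–B: 4/31 differ, p = 0.129, d = 0.142.
A–C: 6/31 differ, p = 0.194, d = 0.224.
B–C: 6/31 differ, p = 0.194, d = 0.224.
The smallest distance is between A and B.

A and B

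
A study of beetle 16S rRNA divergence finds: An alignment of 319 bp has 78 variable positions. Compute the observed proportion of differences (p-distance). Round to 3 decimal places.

0.245

p = 78/319 = 0.244514… ≈ 0.245 (to 3 d.p.).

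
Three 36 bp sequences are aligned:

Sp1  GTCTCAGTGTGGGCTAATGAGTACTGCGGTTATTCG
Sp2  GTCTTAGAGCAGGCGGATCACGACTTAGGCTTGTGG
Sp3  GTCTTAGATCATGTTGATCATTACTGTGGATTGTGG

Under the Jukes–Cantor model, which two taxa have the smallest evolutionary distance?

Sp1–Sp2: 15/36 differ, p = 0.417, d = 0.608.
Sp1–Sp3: 15/36 differ, p = 0.417, d = 0.608.
Sp2–Sp3: 9/36 differ, p = 0.250, d = 0.304.
The smallest distance is between Sp2 and Sp3.

Sp2 and Sp3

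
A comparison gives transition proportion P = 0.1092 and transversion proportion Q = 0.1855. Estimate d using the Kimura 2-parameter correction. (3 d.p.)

Under the Kimura two-parameter model, d = −½ ln(1 − 2P − Q) − ¼ ln(1 − 2Q).
1 − 2P − Q = 0.5961, giving −½ ln(0.5961) = 0.258673.
1 − 2Q = 0.629, giving −¼ ln(0.629) = 0.115906.
d = 0.258673 + 0.115906 = 0.374579.

0.375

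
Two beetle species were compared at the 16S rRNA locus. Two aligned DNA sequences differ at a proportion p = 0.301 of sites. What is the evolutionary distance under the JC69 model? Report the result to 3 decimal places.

d = −(3/4) ln(1 − 4p/3) = −0.75 ln(1 − 0.401333) = −0.75 ln(0.598667)
  = −0.75 × (-0.513050) = 0.384788 substitutions/site.

0.385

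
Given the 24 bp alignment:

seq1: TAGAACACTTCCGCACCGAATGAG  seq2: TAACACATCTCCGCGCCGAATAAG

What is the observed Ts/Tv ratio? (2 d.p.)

5.00

Transitions are A↔G and C↔T; transversions are all other mismatches.
Transitions: 5. Transversions: 1.
R = 5/1 = 5.00.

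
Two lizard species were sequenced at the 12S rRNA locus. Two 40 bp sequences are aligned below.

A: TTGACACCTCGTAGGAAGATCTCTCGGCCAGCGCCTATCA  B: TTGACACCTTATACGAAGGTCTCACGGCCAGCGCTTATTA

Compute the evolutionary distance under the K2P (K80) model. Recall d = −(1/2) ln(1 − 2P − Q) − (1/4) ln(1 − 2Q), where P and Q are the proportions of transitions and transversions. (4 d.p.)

Of 40 sites, 5 differences are transitions and 2 are transversions, so P = 5/40 = 0.125 and Q = 2/40 = 0.05.
Under the Kimura two-parameter model, d = −½ ln(1 − 2P − Q) − ¼ ln(1 − 2Q).
1 − 2P − Q = 0.7, giving −½ ln(0.7) = 0.178337.
1 − 2Q = 0.9, giving −¼ ln(0.9) = 0.026340.
d = 0.178337 + 0.026340 = 0.204677.

0.2047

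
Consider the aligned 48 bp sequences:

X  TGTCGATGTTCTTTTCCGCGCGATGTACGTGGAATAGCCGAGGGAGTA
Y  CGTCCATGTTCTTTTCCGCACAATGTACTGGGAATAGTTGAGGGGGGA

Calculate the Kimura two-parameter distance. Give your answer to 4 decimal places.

Of 48 sites, 6 differences are transitions and 4 are transversions, so P = 6/48 = 0.125 and Q = 4/48 ≈ 0.083333.
Under the Kimura two-parameter model, d = −½ ln(1 − 2P − Q) − ¼ ln(1 − 2Q).
1 − 2P − Q = 0.666667, giving −½ ln(0.666667) = 0.202732.
1 − 2Q = 0.833334, giving −¼ ln(0.833334) = 0.045580.
d = 0.202732 + 0.045580 = 0.248312.

0.2483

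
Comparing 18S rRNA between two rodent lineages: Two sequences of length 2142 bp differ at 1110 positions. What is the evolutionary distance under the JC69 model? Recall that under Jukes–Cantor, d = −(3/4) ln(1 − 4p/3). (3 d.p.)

p = 1110/2142 ≈ 0.518207.
d = −(3/4) ln(1 − 4p/3) = −0.75 ln(1 − 0.690943) = −0.75 ln(0.309057)
  = −0.75 × (-1.174230) = 0.880673 substitutions/site.

0.881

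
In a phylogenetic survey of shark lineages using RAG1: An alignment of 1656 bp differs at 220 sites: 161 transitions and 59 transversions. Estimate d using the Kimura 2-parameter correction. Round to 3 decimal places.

0.149

P = 161/1656 ≈ 0.097222 and Q = 59/1656 ≈ 0.035628.
Under the Kimura two-parameter model, d = −½ ln(1 − 2P − Q) − ¼ ln(1 − 2Q).
1 − 2P − Q = 0.769928, giving −½ ln(0.769928) = 0.130729.
1 − 2Q = 0.928744, giving −¼ ln(0.928744) = 0.018481.
d = 0.130729 + 0.018481 = 0.149210.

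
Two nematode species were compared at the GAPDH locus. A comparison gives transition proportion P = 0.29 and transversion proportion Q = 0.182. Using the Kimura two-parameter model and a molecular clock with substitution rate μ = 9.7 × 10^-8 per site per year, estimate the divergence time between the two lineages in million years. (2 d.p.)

4.28

Under the Kimura two-parameter model, d = −½ ln(1 − 2P − Q) − ¼ ln(1 − 2Q).
1 − 2P − Q = 0.238, giving −½ ln(0.238) = 0.717742.
1 − 2Q = 0.636, giving −¼ ln(0.636) = 0.113139.
d = 0.717742 + 0.113139 = 0.830881.
Under a molecular clock d = 2μt, so t = d/(2μ) = 0.830881 / (2 × 9.7 × 10^-8) = 4.28 million years.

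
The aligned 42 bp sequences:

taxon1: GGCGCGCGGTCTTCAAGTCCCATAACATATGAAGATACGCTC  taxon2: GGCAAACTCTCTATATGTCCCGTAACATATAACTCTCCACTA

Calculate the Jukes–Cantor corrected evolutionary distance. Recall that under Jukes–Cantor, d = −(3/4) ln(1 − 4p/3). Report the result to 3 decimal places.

0.532

The sequences differ at 16 of 42 sites, so p = 16/42 ≈ 0.380952.
d = −(3/4) ln(1 − 4p/3) = −0.75 ln(1 − 0.507936) = −0.75 ln(0.492064)
  = −0.75 × (-0.709146) = 0.531860 substitutions/site.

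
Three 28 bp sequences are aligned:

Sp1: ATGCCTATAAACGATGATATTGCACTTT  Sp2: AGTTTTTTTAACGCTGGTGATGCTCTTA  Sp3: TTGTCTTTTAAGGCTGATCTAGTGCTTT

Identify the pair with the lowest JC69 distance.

Sp1–Sp2: 12/28 differ, p = 0.429, d = 0.635.
Sp1–Sp3: 10/28 differ, p = 0.357, d = 0.485.
Sp2–Sp3: 12/28 differ, p = 0.429, d = 0.635.
The smallest distance is between Sp1 and Sp3.

Sp1 and Sp3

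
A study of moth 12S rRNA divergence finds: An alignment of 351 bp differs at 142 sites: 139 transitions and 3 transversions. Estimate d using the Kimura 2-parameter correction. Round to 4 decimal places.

0.8105

P = 139/351 ≈ 0.396011 and Q = 3/351 ≈ 0.008547.
Under the Kimura two-parameter model, d = −½ ln(1 − 2P − Q) − ¼ ln(1 − 2Q).
1 − 2P − Q = 0.199431, giving −½ ln(0.199431) = 0.806143.
1 − 2Q = 0.982906, giving −¼ ln(0.982906) = 0.004310.
d = 0.806143 + 0.004310 = 0.810453.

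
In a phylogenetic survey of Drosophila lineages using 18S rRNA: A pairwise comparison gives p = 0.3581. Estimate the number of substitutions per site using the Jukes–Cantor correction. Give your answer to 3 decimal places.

d = −(3/4) ln(1 − 4p/3) = −0.75 ln(1 − 0.477467) = −0.75 ln(0.522533)
  = −0.75 × (-0.649067) = 0.486800 substitutions/site.

0.487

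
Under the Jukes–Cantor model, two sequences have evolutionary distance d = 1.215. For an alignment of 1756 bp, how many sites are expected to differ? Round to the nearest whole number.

1056

Invert JC69: p = (3/4)(1 − e^(−4d/3)) = 0.75 × (1 − e^(-1.62)) = 0.75 × (1 − 0.197899) = 0.601576.
Expected differing sites = pL ≈ 0.601576 × 1756 = 1056.367456 ≈ 1056.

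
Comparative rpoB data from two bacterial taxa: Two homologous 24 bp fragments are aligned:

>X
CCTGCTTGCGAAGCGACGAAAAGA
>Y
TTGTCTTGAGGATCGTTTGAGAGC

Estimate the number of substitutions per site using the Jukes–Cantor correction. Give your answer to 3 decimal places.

The sequences differ at 13 of 24 sites, so p = 13/24 ≈ 0.541667.
d = −(3/4) ln(1 − 4p/3) = −0.75 ln(1 − 0.722223) = −0.75 ln(0.277777)
  = −0.75 × (-1.280937) = 0.960703 substitutions/site.

0.961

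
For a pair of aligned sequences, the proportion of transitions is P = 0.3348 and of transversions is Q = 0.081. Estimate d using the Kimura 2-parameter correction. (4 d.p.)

Under the Kimura two-parameter model, d = −½ ln(1 − 2P − Q) − ¼ ln(1 − 2Q).
1 − 2P − Q = 0.2494, giving −½ ln(0.2494) = 0.694349.
1 − 2Q = 0.838, giving −¼ ln(0.838) = 0.044184.
d = 0.694349 + 0.044184 = 0.738533.

0.7385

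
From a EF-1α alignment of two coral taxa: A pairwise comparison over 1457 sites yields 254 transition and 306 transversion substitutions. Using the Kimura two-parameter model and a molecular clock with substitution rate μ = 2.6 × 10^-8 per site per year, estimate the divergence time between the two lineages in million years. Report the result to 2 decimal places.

P = 254/1457 ≈ 0.174331 and Q = 306/1457 ≈ 0.210021.
Under the Kimura two-parameter model, d = −½ ln(1 − 2P − Q) − ¼ ln(1 − 2Q).
1 − 2P − Q = 0.441317, giving −½ ln(0.441317) = 0.408996.
1 − 2Q = 0.579958, giving −¼ ln(0.579958) = 0.136200.
d = 0.408996 + 0.136200 = 0.545196.
Under a molecular clock d = 2μt, so t = d/(2μ) = 0.545196 / (2 × 2.6 × 10^-8) = 10.48 million years.

10.48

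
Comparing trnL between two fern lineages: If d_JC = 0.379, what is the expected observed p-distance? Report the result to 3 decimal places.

0.298

p = (3/4)(1 − e^(−4d/3)) = 0.75 × (1 − e^(-0.505333)) = 0.75 × (1 − 0.603305) = 0.297521.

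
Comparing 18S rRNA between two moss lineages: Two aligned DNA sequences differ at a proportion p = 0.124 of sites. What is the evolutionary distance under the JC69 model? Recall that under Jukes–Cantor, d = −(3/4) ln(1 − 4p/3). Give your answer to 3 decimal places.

d = −(3/4) ln(1 − 4p/3) = −0.75 ln(1 − 0.165333) = −0.75 ln(0.834667)
  = −0.75 × (-0.180722) = 0.135542 substitutions/site.

0.136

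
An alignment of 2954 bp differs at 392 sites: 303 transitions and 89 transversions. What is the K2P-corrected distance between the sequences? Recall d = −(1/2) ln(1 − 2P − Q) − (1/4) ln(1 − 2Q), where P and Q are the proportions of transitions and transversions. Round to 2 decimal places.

0.15

P = 303/2954 ≈ 0.102573 and Q = 89/2954 ≈ 0.030129.
Under the Kimura two-parameter model, d = −½ ln(1 − 2P − Q) − ¼ ln(1 − 2Q).
1 − 2P − Q = 0.764725, giving −½ ln(0.764725) = 0.134119.
1 − 2Q = 0.939742, giving −¼ ln(0.939742) = 0.015537.
d = 0.134119 + 0.015537 = 0.149656.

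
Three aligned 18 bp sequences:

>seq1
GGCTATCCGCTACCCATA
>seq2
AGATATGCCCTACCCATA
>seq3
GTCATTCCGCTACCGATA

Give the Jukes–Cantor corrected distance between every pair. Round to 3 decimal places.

d(seq1,seq2) = 0.264, d(seq1,seq3) = 0.264, d(seq2,seq3) = 0.673

seq1–seq2: 4/18 sites differ → p ≈ 0.222222, d = −0.75 ln(1 − 0.296296) = 0.263548 ≈ 0.264.
seq1–seq3: 4/18 sites differ → p ≈ 0.222222, d = −0.75 ln(1 − 0.296296) = 0.263548 ≈ 0.264.
seq2–seq3: 8/18 sites differ → p ≈ 0.444444, d = −0.75 ln(1 − 0.592592) = 0.673455 ≈ 0.673.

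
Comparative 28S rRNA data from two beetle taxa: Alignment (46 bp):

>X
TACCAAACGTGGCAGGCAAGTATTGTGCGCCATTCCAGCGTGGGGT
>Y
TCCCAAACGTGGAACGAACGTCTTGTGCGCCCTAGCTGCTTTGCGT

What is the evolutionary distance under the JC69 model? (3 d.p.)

The sequences differ at 13 of 46 sites, so p = 13/46 ≈ 0.282609.
d = −(3/4) ln(1 − 4p/3) = −0.75 ln(1 − 0.376812) = −0.75 ln(0.623188)
  = −0.75 × (-0.472907) = 0.354680 substitutions/site.

0.355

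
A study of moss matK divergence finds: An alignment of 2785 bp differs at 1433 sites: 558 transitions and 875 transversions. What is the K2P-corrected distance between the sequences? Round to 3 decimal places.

P = 558/2785 ≈ 0.200359 and Q = 875/2785 ≈ 0.314183.
Under the Kimura two-parameter model, d = −½ ln(1 − 2P − Q) − ¼ ln(1 − 2Q).
1 − 2P − Q = 0.285099, giving −½ ln(0.285099) = 0.627459.
1 − 2Q = 0.371634, giving −¼ ln(0.371634) = 0.247461.
d = 0.627459 + 0.247461 = 0.874920.

0.875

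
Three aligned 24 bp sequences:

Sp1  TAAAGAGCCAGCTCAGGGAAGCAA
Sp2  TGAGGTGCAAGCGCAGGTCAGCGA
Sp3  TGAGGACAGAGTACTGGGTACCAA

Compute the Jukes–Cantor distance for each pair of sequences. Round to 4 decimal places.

Sp1–Sp2: 8/24 sites differ → p ≈ 0.333333, d = −0.75 ln(1 − 0.444444) = 0.440839 ≈ 0.4408.
Sp1–Sp3: 10/24 sites differ → p ≈ 0.416667, d = −0.75 ln(1 − 0.555556) = 0.608198 ≈ 0.6082.
Sp2–Sp3: 11/24 sites differ → p ≈ 0.458333, d = −0.75 ln(1 − 0.611111) = 0.708346 ≈ 0.7083.

d(Sp1,Sp2) = 0.4408, d(Sp1,Sp3) = 0.6082, d(Sp2,Sp3) = 0.7083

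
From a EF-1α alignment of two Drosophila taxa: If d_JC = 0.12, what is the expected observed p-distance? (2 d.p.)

p = (3/4)(1 − e^(−4d/3)) = 0.75 × (1 − e^(-0.16)) = 0.75 × (1 − 0.852144) = 0.110892.

0.11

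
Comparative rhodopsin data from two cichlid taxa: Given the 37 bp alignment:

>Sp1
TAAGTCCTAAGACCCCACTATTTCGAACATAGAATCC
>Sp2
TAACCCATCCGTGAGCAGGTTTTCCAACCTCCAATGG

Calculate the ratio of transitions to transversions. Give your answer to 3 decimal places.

Transitions are A↔G and C↔T; transversions are all other mismatches.
Transitions: 1. Transversions: 17.
R = 1/17 = 0.058823… ≈ 0.059 (to 3 d.p.).

0.059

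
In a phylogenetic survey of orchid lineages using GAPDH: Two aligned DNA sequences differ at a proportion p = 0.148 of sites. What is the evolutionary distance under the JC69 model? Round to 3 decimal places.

0.165

d = −(3/4) ln(1 − 4p/3) = −0.75 ln(1 − 0.197333) = −0.75 ln(0.802667)
  = −0.75 × (-0.219815) = 0.164861 substitutions/site.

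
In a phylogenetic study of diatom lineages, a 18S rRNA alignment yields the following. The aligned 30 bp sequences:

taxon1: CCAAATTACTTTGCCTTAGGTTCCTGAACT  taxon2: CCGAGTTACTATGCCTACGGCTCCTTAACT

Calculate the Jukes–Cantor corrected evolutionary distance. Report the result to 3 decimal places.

0.280

The sequences differ at 7 of 30 sites (3, 5, 11, 17, 18, 21, 26), so p = 7/30 ≈ 0.233333.
d = −(3/4) ln(1 − 4p/3) = −0.75 ln(1 − 0.311111) = −0.75 ln(0.688889)
  = −0.75 × (-0.372675) = 0.279506 substitutions/site.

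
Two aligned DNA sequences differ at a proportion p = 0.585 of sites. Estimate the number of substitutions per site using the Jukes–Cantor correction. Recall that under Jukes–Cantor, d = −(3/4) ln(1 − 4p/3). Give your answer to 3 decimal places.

d = −(3/4) ln(1 − 4p/3) = −0.75 ln(1 − 0.78) = −0.75 ln(0.22)
  = −0.75 × (-1.514128) = 1.135596 substitutions/site.

1.136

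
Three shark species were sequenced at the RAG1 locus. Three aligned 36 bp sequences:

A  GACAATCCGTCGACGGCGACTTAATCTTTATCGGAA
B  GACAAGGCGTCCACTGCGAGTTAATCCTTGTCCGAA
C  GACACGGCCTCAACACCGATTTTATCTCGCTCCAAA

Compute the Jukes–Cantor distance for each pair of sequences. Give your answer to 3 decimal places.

d(A,B) = 0.264, d(A,C) = 0.548, d(B,C) = 0.441

A–B: 8/36 sites differ → p ≈ 0.222222, d = −0.75 ln(1 − 0.296296) = 0.263548 ≈ 0.264.
A–C: 14/36 sites differ → p ≈ 0.388889, d = −0.75 ln(1 − 0.518519) = 0.548166 ≈ 0.548.
B–C: 12/36 sites differ → p ≈ 0.333333, d = −0.75 ln(1 − 0.444444) = 0.440839 ≈ 0.441.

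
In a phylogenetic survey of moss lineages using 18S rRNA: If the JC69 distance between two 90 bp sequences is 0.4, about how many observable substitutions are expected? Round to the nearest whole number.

Invert JC69: p = (3/4)(1 − e^(−4d/3)) = 0.75 × (1 − e^(-0.533333)) = 0.75 × (1 − 0.586646) = 0.310016.
Expected differing sites = pL ≈ 0.310016 × 90 = 27.90144 ≈ 28.

28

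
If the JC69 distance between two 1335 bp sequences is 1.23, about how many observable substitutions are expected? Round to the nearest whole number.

Invert JC69: p = (3/4)(1 − e^(−4d/3)) = 0.75 × (1 − e^(-1.64)) = 0.75 × (1 − 0.193980) = 0.604515.
Expected differing sites = pL ≈ 0.604515 × 1335 = 807.027525 ≈ 807.

807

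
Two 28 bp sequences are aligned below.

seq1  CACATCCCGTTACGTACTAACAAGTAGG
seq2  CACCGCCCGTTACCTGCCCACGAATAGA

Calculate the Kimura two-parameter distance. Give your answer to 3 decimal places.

0.431

Of 28 sites, 5 differences are transitions and 4 are transversions, so P = 5/28 ≈ 0.178571 and Q = 4/28 ≈ 0.142857.
Under the Kimura two-parameter model, d = −½ ln(1 − 2P − Q) − ¼ ln(1 − 2Q).
1 − 2P − Q = 0.500001, giving −½ ln(0.500001) = 0.346573.
1 − 2Q = 0.714286, giving −¼ ln(0.714286) = 0.084118.
d = 0.346573 + 0.084118 = 0.430691.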